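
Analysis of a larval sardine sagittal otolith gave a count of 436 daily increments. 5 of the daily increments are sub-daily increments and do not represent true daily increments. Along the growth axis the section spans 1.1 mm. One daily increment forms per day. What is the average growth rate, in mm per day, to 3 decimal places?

0.003 mm per day

Adjusted count: 436 − 5 = 431 daily increments.
Extension rate ≈ 1.1 / 431 = 0.003 mm per day.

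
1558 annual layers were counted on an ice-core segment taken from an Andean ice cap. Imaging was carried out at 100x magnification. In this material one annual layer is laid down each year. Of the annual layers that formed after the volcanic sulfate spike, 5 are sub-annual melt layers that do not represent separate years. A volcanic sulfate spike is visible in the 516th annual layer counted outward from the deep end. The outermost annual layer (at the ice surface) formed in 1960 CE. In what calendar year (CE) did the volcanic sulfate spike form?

Between annual layer 516 and the ice surface there are 1558 − 516 = 1042 annual layers.
Removing the 5 false annual layers leaves 1042 − 5 = 1037 true annual layers beyond the volcanic sulfate spike.
Counting back 1037 years from 1960 CE places the volcanic sulfate spike in 1960 − 1037 = 923 CE.

923 CE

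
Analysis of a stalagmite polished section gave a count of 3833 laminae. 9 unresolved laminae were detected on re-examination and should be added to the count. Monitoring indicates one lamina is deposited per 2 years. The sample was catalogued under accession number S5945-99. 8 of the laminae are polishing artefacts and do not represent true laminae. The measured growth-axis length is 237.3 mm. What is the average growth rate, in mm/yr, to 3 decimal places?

True lamina count = 3833 − 8 + 9 = 3834.
Multiplying by 2 years per lamina: 3834 × 2 = 7668 years.
Mean rate = 237.3 mm / 7668 years ≈ 0.031 mm/yr.

0.031 mm/yr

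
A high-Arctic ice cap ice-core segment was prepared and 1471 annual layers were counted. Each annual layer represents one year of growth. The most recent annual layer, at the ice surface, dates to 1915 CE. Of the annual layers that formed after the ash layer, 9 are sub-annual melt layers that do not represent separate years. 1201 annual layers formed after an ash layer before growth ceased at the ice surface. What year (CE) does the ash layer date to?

There are 1201 annual layers younger than the ash layer.
Removing the 9 false annual layers leaves 1201 − 9 = 1192 true annual layers beyond the ash layer.
1915 − 1192 = 723 CE.

723 CE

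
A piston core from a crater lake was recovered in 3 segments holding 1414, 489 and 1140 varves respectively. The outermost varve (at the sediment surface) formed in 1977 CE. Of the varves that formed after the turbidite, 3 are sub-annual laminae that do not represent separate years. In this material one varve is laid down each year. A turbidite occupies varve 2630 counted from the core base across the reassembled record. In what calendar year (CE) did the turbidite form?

Total varves = 1414 + 489 + 1140 = 3043.
The turbidite sits at varve 2630 from the core base, so 3043 − 2630 = 413 varves formed after it.
413 − 3 false = 410 true varves after the turbidite.
The varve at the sediment surface is 1977 CE, so the turbidite dates to 1977 − 410 = 1567 CE.

1567 CE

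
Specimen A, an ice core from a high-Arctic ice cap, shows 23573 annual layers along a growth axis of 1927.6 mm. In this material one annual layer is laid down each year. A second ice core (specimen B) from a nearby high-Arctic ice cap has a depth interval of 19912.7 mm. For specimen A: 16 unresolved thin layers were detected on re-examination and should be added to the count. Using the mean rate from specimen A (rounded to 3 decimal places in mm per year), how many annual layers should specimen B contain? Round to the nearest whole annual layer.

242838 annual layers

Specimen A: correcting the raw count gives 23573 + 16 = 23589 true annual layers.
A: Extension rate ≈ 1927.6 / 23589 = 0.082 mm/yr.
For B, 19912.7 / 0.082 = 242837.80 years ≈ 242838 annual layers.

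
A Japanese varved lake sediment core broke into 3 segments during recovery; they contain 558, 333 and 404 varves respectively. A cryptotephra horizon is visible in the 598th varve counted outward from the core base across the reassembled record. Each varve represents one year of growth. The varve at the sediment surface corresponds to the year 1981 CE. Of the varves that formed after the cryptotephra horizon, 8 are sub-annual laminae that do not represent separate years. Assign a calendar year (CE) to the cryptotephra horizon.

1292 CE

Total varves = 558 + 333 + 404 = 1295.
1295 − 598 = 697 varves lie beyond the cryptotephra horizon toward the sediment surface.
Removing the 8 false varves leaves 697 − 8 = 689 true varves beyond the cryptotephra horizon.
1981 − 689 = 1292 CE.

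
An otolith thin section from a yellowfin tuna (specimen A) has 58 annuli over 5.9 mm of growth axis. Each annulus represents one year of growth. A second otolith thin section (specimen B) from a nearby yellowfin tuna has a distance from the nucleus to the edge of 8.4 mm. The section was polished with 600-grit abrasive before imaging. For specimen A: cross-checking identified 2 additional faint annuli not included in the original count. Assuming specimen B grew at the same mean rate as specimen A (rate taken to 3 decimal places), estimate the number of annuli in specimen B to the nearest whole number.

86 annuli

Specimen A: adjusted count: 58 + 2 = 60 annuli.
A: Extension rate ≈ 5.9 / 60 = 0.098 mm/yr.
B spans 8.4 / 0.098 = 85.71 years ≈ 86 annuli.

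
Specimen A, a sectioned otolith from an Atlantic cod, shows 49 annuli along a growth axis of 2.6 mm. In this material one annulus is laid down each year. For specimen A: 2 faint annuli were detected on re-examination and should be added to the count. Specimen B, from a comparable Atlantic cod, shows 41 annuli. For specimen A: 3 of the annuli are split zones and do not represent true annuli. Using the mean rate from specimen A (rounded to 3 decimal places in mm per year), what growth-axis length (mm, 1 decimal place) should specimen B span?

Specimen A: correcting the raw count gives 49 − 3 + 2 = 48 true annuli.
A: Extension rate ≈ 2.6 / 48 = 0.054 mm/year.
B's length ≈ 0.054 × 41 = 2.2 mm.

2.2 mm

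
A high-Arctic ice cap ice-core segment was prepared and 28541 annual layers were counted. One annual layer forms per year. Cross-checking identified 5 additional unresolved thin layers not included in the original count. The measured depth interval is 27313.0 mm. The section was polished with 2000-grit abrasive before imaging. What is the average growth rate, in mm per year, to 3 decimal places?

0.957 mm per year

Correcting the raw count gives 28541 + 5 = 28546 true annual layers.
Extension rate ≈ 27313.0 / 28546 = 0.957 mm per year.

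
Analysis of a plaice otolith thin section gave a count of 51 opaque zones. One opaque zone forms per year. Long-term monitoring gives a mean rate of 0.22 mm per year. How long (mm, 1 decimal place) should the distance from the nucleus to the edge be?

11.2 mm

51 years of growth are recorded.
51 years at 0.22 mm/year gives 0.22 × 51 = 11.2 mm.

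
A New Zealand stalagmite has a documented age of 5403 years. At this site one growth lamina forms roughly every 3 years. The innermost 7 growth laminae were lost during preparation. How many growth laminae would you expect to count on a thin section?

1794 growth laminae

At 3 years per growth lamina, 5403 / 3 = 1801 growth laminae are expected.
Subtracting the 7 growth laminae not captured gives 1801 − 7 = 1794 growth laminae in the record.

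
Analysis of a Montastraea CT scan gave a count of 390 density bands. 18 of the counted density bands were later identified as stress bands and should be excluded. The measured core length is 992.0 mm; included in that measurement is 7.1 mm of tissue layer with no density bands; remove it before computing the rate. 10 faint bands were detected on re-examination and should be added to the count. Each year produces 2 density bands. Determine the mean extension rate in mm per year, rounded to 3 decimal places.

5.157 mm per year

Adjusted count: 390 − 18 + 10 = 382 density bands.
Dividing by 2 density bands per year: 382 / 2 = 191 years.
Removing the 7.1 mm offcut leaves 992.0 − 7.1 = 984.9 mm.
Mean rate = 984.9 mm / 191 years ≈ 5.157 mm per year.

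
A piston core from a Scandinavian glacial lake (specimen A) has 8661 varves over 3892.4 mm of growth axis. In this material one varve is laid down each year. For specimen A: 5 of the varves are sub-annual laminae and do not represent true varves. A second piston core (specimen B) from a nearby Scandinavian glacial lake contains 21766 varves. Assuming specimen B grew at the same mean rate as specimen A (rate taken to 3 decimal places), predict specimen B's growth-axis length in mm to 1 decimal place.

9794.7 mm

Specimen A: correcting the raw count gives 8661 − 5 = 8656 true varves.
A: Mean rate = 3892.4 mm / 8656 years ≈ 0.450 mm per year.
B's length ≈ 0.450 × 21766 = 9794.7 mm.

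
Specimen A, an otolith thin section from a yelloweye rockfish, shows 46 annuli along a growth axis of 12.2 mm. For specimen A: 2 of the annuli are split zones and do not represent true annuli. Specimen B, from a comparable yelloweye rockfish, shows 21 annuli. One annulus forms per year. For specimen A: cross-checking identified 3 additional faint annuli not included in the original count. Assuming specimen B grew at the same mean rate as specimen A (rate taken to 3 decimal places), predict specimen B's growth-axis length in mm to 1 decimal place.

Specimen A: adjusted count: 46 − 2 + 3 = 47 annuli.
A: 12.2 mm over 47 years gives 12.2 / 47 ≈ 0.260 mm per year.
For B, 0.260 mm/year × 21 years = 5.5 mm.

5.5 mm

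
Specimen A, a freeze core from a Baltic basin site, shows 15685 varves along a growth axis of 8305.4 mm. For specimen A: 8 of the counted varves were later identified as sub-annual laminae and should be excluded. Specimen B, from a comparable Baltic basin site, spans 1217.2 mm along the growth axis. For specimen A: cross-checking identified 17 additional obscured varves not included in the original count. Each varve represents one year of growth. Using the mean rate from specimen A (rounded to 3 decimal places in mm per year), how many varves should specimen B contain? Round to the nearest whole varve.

Specimen A: correcting the raw count gives 15685 − 8 + 17 = 15694 true varves.
A: Mean rate = 8305.4 mm / 15694 years ≈ 0.529 mm/year.
B spans 1217.2 / 0.529 = 2300.95 years ≈ 2301 varves.

2301 varves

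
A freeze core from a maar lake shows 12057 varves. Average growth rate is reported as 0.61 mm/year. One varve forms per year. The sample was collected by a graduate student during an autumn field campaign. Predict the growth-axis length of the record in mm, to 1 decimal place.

7354.8 mm

12057 years of growth are recorded.
12057 years at 0.61 mm/year gives 0.61 × 12057 = 7354.8 mm.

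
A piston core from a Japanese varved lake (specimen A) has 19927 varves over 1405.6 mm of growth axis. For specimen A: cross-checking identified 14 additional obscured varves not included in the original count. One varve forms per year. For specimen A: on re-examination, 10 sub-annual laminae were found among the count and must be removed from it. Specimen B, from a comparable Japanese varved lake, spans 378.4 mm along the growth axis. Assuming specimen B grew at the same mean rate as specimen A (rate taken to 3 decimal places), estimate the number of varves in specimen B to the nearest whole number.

5330 varves

Specimen A: true varve count = 19927 − 10 + 14 = 19931.
A: 1405.6 mm over 19931 years gives 1405.6 / 19931 ≈ 0.071 mm/year.
Specimen B: 378.4 mm / 0.071 mm per year = 5329.58 years ≈ 5330 varves.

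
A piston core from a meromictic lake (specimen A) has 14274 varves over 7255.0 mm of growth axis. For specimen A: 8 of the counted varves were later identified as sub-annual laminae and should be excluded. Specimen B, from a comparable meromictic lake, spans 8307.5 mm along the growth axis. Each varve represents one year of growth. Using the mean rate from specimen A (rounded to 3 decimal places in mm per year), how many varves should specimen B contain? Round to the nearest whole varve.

16321 varves

Specimen A: after corrections the count is 14274 − 8 = 14266 varves.
A: Mean rate = 7255.0 mm / 14266 years ≈ 0.509 mm per year.
For B, 8307.5 / 0.509 = 16321.22 years ≈ 16321 varves.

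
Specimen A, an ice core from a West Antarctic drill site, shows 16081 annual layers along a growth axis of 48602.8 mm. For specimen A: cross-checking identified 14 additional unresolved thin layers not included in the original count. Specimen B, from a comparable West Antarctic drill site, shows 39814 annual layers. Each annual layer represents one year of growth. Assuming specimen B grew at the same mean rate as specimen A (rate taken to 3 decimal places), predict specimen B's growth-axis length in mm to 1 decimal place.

120238.3 mm

Specimen A: correcting the raw count gives 16081 + 14 = 16095 true annual layers.
A: 48602.8 mm over 16095 years gives 48602.8 / 16095 ≈ 3.020 mm per year.
For B, 3.020 mm/year × 39814 years = 120238.3 mm.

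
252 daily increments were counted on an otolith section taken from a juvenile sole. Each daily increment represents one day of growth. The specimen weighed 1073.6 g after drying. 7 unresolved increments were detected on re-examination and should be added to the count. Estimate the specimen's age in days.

259 days

True daily increment count = 252 + 7 = 259.
One daily increment per day makes the duration 259 days.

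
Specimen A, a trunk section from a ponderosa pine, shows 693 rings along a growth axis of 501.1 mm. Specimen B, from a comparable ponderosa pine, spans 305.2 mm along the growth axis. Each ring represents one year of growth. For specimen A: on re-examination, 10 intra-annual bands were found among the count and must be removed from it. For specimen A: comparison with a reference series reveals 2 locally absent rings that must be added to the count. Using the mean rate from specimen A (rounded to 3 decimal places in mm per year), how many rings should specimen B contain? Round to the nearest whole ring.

Specimen A: adjusted count: 693 − 10 + 2 = 685 rings.
A: 501.1 mm over 685 years gives 501.1 / 685 ≈ 0.732 mm/yr.
Specimen B: 305.2 mm / 0.732 mm per year = 416.94 years ≈ 417 rings.

417 rings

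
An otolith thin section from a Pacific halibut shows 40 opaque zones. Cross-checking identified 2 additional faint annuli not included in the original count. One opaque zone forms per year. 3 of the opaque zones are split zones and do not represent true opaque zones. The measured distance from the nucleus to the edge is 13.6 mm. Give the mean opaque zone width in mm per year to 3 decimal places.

After corrections the count is 40 − 3 + 2 = 39 opaque zones.
13.6 mm over 39 years gives 13.6 / 39 ≈ 0.349 mm per year.

0.349 mm per year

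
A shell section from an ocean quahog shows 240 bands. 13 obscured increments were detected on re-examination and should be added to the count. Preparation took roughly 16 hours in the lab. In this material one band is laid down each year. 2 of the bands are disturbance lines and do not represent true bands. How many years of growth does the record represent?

251 years

After corrections the count is 240 − 2 + 13 = 251 bands.
At one band per year, that is 251 years.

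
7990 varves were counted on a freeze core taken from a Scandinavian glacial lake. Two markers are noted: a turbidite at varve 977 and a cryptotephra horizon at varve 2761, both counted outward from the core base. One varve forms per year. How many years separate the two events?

1784 years

The two markers are separated by 2761 − 977 = 1784 varves.
That is 1784 years at one varve per year.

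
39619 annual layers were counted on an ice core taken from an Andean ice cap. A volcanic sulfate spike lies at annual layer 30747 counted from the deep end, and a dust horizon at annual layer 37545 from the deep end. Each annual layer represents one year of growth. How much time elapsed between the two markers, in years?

Separation: 37545 − 30747 = 6798 annual layers.
One annual layer per year makes the interval 6798 years.

6798 years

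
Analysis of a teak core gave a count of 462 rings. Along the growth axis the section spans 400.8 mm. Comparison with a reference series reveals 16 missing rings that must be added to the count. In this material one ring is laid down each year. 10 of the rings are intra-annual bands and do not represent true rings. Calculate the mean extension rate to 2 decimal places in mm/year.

0.86 mm/year

Correcting the raw count gives 462 − 10 + 16 = 468 true rings.
400.8 mm over 468 years gives 400.8 / 468 ≈ 0.86 mm/year.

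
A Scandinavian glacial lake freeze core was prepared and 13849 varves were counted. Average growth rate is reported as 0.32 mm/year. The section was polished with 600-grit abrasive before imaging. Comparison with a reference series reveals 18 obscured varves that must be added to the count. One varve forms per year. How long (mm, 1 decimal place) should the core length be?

4437.4 mm

Correcting the raw count gives 13849 + 18 = 13867 true varves.
Length ≈ 0.32 × 13867 = 4437.4 mm.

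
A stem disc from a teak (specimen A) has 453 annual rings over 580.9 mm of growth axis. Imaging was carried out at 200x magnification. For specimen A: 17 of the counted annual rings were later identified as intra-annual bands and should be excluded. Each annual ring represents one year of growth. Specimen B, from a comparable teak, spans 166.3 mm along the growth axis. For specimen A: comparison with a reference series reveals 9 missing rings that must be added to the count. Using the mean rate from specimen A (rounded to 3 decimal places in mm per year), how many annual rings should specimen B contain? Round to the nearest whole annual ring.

127 annual rings

Specimen A: true annual ring count = 453 − 17 + 9 = 445.
A: Mean rate = 580.9 mm / 445 years ≈ 1.305 mm/yr.
Specimen B: 166.3 mm / 1.305 mm per year = 127.43 years ≈ 127 annual rings.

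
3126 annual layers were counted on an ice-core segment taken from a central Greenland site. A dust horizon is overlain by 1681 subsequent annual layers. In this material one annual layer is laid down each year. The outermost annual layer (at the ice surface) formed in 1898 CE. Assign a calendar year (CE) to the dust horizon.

217 CE

1681 annual layers formed after the dust horizon.
Counting back 1681 years from 1898 CE places the dust horizon in 1898 − 1681 = 217 CE.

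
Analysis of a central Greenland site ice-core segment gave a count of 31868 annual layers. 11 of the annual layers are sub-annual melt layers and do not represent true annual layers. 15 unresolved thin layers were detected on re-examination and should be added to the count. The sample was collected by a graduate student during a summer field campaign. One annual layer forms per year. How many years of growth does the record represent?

31872 years

After corrections the count is 31868 − 11 + 15 = 31872 annual layers.
With a one-to-one annual layer periodicity this is 31872 years.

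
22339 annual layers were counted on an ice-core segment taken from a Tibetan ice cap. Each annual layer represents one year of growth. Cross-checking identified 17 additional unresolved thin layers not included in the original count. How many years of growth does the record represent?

22356 yr

True annual layer count = 22339 + 17 = 22356.
At one annual layer per year, that is 22356 years.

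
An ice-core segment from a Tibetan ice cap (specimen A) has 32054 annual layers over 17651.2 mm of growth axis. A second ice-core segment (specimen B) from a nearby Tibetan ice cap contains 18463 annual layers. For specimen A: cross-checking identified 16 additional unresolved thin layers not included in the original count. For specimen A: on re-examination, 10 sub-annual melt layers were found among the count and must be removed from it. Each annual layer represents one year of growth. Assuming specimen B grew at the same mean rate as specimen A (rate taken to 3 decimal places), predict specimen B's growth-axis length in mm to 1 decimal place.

Specimen A: adjusted count: 32054 − 10 + 16 = 32060 annual layers.
A: 17651.2 mm over 32060 years gives 17651.2 / 32060 ≈ 0.551 mm/year.
For B, 0.551 mm/year × 18463 years = 10173.1 mm.

10173.1 mm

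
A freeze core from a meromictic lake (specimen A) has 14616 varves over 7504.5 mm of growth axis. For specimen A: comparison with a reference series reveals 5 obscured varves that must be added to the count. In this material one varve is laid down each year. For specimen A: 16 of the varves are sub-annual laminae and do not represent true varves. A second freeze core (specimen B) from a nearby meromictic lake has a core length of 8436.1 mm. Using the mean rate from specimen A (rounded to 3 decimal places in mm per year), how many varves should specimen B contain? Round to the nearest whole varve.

16413 varves

Specimen A: true varve count = 14616 − 16 + 5 = 14605.
A: Mean rate = 7504.5 mm / 14605 years ≈ 0.514 mm/year.
Specimen B: 8436.1 mm / 0.514 mm per year = 16412.65 years ≈ 16413 varves.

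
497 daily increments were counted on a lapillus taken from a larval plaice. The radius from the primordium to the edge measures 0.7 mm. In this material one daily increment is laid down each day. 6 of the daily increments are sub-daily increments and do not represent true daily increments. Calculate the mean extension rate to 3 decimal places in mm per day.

0.001 mm per day

After corrections the count is 497 − 6 = 491 daily increments.
Extension rate ≈ 0.7 / 491 = 0.001 mm per day.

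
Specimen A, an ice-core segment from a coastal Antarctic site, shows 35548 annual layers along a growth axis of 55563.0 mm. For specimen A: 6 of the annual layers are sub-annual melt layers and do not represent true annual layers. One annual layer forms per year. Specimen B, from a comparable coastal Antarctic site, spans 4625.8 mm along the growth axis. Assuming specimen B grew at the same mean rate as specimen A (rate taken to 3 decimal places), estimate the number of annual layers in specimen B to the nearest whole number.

Specimen A: true annual layer count = 35548 − 6 = 35542.
A: Extension rate ≈ 55563.0 / 35542 = 1.563 mm/yr.
Specimen B: 4625.8 mm / 1.563 mm per year = 2959.56 years ≈ 2960 annual layers.

2960 annual layers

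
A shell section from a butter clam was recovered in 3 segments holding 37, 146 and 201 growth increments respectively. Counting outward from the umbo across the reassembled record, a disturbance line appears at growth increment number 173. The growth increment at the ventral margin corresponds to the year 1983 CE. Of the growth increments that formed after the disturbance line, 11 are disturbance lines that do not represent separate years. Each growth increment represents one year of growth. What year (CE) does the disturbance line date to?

1783 CE

Total growth increments = 37 + 146 + 201 = 384.
Between growth increment 173 and the ventral margin there are 384 − 173 = 211 growth increments.
Excluding 11 false growth increments: 211 − 11 = 200.
1983 − 200 = 1783 CE.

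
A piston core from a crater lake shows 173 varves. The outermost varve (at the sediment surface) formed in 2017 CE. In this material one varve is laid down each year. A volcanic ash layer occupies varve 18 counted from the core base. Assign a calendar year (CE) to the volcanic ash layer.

The volcanic ash layer sits at varve 18 from the core base, so 173 − 18 = 155 varves formed after it.
The varve at the sediment surface is 2017 CE, so the volcanic ash layer dates to 2017 − 155 = 1862 CE.

1862 CE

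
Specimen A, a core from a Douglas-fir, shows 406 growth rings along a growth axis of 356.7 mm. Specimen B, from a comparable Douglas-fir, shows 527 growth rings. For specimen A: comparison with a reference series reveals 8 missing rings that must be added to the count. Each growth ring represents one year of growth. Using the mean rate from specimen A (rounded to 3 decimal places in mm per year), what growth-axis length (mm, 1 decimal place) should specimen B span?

454.3 mm

Specimen A: true growth ring count = 406 + 8 = 414.
A: Extension rate ≈ 356.7 / 414 = 0.862 mm per year.
Length of B = 0.862 × 527 = 454.3 mm.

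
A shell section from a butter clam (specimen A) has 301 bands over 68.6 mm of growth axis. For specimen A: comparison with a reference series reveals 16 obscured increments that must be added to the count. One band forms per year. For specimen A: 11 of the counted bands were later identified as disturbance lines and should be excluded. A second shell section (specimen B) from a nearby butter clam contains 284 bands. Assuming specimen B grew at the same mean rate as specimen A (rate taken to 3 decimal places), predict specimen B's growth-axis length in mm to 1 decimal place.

63.6 mm

Specimen A: adjusted count: 301 − 11 + 16 = 306 bands.
A: Mean rate = 68.6 mm / 306 years ≈ 0.224 mm per year.
For B, 0.224 mm/year × 284 years = 63.6 mm.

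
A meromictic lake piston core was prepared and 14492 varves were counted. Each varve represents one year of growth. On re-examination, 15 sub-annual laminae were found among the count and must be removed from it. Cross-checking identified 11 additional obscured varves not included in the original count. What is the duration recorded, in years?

After corrections the count is 14492 − 15 + 11 = 14488 varves.
At one varve per year, that is 14488 years.

14488 yr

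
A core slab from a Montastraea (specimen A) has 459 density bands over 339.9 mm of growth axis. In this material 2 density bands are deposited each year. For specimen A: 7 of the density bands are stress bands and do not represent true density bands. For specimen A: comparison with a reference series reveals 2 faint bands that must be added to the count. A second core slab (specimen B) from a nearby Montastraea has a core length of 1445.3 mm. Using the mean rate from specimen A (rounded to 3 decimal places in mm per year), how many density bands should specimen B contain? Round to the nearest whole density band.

1931 density bands

Specimen A: correcting the raw count gives 459 − 7 + 2 = 454 true density bands.
Specimen A: 454 density bands at 2 per year is 454 / 2 = 227 years.
A: 339.9 mm over 227 years gives 339.9 / 227 ≈ 1.497 mm/yr.
B spans 1445.3 / 1.497 = 965.46 years; at 2 density bands per year that is 965.46 × 2 ≈ 1931 density bands.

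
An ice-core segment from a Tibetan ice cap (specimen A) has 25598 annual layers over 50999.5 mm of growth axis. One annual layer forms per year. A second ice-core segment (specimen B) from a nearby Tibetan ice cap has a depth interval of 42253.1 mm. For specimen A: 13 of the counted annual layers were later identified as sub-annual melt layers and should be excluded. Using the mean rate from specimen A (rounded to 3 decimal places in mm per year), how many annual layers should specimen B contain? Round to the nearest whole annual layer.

Specimen A: true annual layer count = 25598 − 13 = 25585.
A: 50999.5 mm over 25585 years gives 50999.5 / 25585 ≈ 1.993 mm/yr.
Specimen B: 42253.1 mm / 1.993 mm per year = 21200.75 years ≈ 21201 annual layers.

21201 annual layers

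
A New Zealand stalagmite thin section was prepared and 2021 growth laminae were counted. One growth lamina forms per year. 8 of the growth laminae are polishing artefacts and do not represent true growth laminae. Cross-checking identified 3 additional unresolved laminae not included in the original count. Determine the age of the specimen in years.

2016 years

Correcting the raw count gives 2021 − 8 + 3 = 2016 true growth laminae.
With a one-to-one growth lamina periodicity this is 2016 years.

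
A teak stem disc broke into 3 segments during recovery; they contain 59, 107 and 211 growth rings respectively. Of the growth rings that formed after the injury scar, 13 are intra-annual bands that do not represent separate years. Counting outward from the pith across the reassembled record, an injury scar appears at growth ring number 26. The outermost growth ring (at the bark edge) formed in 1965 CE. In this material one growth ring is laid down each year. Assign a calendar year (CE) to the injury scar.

Total growth rings = 59 + 107 + 211 = 377.
Between growth ring 26 and the bark edge there are 377 − 26 = 351 growth rings.
Excluding 13 false growth rings: 351 − 13 = 338.
The growth ring at the bark edge is 1965 CE, so the injury scar dates to 1965 − 338 = 1627 CE.

1627 CE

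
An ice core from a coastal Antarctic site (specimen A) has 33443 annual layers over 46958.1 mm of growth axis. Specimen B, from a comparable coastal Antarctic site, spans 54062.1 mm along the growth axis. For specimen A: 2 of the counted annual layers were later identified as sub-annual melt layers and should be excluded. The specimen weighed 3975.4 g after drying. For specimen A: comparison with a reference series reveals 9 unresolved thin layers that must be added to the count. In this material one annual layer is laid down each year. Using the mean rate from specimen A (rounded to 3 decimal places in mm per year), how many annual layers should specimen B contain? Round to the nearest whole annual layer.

Specimen A: correcting the raw count gives 33443 − 2 + 9 = 33450 true annual layers.
A: Mean rate = 46958.1 mm / 33450 years ≈ 1.404 mm/year.
For B, 54062.1 / 1.404 = 38505.77 years ≈ 38506 annual layers.

38506 annual layers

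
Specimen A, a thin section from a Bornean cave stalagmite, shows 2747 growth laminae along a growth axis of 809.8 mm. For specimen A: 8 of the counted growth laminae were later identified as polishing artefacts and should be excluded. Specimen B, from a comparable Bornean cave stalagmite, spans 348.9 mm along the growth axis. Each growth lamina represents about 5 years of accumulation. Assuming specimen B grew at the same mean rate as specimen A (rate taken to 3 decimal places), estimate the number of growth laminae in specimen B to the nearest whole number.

Specimen A: after corrections the count is 2747 − 8 = 2739 growth laminae.
Specimen A: multiplying by 5 years per growth lamina: 2739 × 5 = 13695 years.
A: 809.8 mm over 13695 years gives 809.8 / 13695 ≈ 0.059 mm/yr.
Specimen B: 348.9 mm / 0.059 mm per year = 5913.56 years; at 5 years per growth lamina that is 5913.56 / 5 ≈ 1183 growth laminae.

1183 growth laminae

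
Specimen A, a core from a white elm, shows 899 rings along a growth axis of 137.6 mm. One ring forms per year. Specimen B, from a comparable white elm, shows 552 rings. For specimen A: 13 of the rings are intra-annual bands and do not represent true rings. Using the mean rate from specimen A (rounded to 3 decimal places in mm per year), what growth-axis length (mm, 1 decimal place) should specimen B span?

Specimen A: correcting the raw count gives 899 − 13 = 886 true rings.
A: Mean rate = 137.6 mm / 886 years ≈ 0.155 mm/yr.
For B, 0.155 mm/year × 552 years = 85.6 mm.

85.6 mm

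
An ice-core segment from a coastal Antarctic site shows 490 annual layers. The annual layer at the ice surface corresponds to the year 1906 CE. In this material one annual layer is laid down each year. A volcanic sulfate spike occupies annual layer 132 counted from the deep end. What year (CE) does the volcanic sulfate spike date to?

Between annual layer 132 and the ice surface there are 490 − 132 = 358 annual layers.
The annual layer at the ice surface is 1906 CE, so the volcanic sulfate spike dates to 1906 − 358 = 1548 CE.

1548 CE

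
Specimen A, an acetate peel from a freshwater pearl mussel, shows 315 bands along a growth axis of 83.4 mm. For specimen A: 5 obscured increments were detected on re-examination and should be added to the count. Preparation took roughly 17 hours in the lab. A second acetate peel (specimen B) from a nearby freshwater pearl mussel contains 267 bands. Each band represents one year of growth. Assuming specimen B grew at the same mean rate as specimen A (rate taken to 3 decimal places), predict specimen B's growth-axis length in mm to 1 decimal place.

Specimen A: true band count = 315 + 5 = 320.
A: 83.4 mm over 320 years gives 83.4 / 320 ≈ 0.261 mm/yr.
B's length ≈ 0.261 × 267 = 69.7 mm.

69.7 mm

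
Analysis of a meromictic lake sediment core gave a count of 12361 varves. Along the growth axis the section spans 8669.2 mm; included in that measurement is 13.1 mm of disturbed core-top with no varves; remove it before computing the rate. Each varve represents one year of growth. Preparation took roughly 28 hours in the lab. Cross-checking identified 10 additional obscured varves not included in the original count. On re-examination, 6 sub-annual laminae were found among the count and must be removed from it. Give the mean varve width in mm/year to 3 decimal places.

Adjusted count: 12361 − 6 + 10 = 12365 varves.
The growth record spans 8669.2 − 13.1 = 8656.1 mm.
Extension rate ≈ 8656.1 / 12365 = 0.700 mm/year.

0.700 mm/year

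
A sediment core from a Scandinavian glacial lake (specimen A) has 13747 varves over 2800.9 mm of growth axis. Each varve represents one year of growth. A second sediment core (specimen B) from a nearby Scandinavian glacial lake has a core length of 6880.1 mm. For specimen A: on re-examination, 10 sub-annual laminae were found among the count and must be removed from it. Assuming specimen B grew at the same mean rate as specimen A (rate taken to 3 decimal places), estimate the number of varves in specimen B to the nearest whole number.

33726 varves

Specimen A: correcting the raw count gives 13747 − 10 = 13737 true varves.
A: Extension rate ≈ 2800.9 / 13737 = 0.204 mm/year.
Specimen B: 6880.1 mm / 0.204 mm per year = 33725.98 years ≈ 33726 varves.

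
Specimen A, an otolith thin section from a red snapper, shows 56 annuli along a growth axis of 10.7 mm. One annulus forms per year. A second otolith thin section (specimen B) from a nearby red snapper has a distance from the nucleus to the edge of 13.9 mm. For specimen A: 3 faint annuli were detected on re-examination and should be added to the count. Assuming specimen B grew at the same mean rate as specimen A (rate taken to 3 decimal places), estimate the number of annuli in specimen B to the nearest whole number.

Specimen A: adjusted count: 56 + 3 = 59 annuli.
A: 10.7 mm over 59 years gives 10.7 / 59 ≈ 0.181 mm/year.
Specimen B: 13.9 mm / 0.181 mm per year = 76.80 years ≈ 77 annuli.

77 annuli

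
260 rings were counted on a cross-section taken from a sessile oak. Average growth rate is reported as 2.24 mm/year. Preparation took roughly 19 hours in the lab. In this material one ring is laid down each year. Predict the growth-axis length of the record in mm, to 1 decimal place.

The record spans 260 years at 2.24 mm per year.
Predicted length = 2.24 mm/year × 260 years = 582.4 mm.

582.4 mm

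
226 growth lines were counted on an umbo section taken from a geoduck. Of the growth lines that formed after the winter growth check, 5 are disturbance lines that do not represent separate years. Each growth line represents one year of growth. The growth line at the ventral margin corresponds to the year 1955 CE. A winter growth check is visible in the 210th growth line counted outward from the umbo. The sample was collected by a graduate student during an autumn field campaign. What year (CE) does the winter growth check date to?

1944 CE

The winter growth check sits at growth line 210 from the umbo, so 226 − 210 = 16 growth lines formed after it.
Removing the 5 false growth lines leaves 16 − 5 = 11 true growth lines beyond the winter growth check.
1955 − 11 = 1944 CE.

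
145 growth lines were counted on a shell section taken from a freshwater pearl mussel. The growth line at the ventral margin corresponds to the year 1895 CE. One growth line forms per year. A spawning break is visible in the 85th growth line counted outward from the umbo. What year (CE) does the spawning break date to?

1835 CE

Between growth line 85 and the ventral margin there are 145 − 85 = 60 growth lines.
1895 − 60 = 1835 CE.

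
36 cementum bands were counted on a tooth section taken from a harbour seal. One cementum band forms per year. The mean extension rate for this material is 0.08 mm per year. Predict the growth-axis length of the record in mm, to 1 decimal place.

The record spans 36 years at 0.08 mm per year.
Length ≈ 0.08 × 36 = 2.9 mm.

2.9 mm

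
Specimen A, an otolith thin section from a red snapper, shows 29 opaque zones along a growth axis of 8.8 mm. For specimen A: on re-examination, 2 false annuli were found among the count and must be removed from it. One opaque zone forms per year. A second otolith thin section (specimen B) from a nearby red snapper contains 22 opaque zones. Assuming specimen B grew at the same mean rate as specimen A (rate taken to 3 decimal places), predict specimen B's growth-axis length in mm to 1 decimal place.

7.2 mm

Specimen A: true opaque zone count = 29 − 2 = 27.
A: 8.8 mm over 27 years gives 8.8 / 27 ≈ 0.326 mm/yr.
For B, 0.326 mm/year × 22 years = 7.2 mm.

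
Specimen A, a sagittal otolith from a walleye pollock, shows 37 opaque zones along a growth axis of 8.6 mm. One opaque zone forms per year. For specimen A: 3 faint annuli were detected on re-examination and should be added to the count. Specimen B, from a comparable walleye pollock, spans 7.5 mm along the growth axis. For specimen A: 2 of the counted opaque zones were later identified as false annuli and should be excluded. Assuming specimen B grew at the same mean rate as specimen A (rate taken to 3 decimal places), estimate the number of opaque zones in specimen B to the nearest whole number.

33 opaque zones

Specimen A: correcting the raw count gives 37 − 2 + 3 = 38 true opaque zones.
A: Extension rate ≈ 8.6 / 38 = 0.226 mm/yr.
B spans 7.5 / 0.226 = 33.19 years ≈ 33 opaque zones.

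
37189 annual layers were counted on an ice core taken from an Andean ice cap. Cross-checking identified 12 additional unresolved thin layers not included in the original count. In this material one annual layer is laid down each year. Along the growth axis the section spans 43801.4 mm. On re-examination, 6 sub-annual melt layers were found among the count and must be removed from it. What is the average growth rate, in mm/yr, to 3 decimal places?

True annual layer count = 37189 − 6 + 12 = 37195.
Mean rate = 43801.4 mm / 37195 years ≈ 1.178 mm/yr.

1.178 mm/yr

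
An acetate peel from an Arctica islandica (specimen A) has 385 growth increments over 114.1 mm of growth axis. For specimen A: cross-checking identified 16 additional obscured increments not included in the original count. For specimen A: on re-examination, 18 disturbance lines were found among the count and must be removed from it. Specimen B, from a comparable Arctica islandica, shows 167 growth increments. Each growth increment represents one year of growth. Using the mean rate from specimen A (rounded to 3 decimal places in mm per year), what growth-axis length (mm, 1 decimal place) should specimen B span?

49.8 mm

Specimen A: after corrections the count is 385 − 18 + 16 = 383 growth increments.
A: 114.1 mm over 383 years gives 114.1 / 383 ≈ 0.298 mm/year.
Length of B = 0.298 × 167 = 49.8 mm.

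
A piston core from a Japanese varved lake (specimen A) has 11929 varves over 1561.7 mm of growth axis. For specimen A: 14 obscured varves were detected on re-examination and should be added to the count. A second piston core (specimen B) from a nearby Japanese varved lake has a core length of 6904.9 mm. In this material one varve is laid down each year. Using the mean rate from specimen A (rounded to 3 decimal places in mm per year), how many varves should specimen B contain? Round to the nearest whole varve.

52709 varves

Specimen A: adjusted count: 11929 + 14 = 11943 varves.
A: 1561.7 mm over 11943 years gives 1561.7 / 11943 ≈ 0.131 mm per year.
B spans 6904.9 / 0.131 = 52709.16 years ≈ 52709 varves.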